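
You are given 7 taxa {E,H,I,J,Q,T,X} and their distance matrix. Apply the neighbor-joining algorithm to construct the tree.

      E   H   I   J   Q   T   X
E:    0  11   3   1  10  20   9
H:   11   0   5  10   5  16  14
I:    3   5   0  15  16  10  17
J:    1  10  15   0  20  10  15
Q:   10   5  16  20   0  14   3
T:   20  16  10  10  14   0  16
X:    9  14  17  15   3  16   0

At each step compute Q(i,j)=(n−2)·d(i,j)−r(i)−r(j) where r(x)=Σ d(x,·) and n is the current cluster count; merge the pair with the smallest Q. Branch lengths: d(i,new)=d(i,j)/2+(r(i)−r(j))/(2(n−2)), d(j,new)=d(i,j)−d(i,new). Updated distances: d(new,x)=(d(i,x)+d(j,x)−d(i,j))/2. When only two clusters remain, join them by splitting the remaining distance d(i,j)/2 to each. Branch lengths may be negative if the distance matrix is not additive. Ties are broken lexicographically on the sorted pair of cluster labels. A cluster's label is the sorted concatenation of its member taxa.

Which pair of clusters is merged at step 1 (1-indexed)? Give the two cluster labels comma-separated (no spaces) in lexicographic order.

Q,X

step 1: merge (Q,X) at d=3, Q=-127; branch lengths Q→9/10, X→21/10; new cluster QX
  updated: d(E,QX)=8, d(H,QX)=8, d(I,QX)=15, d(J,QX)=16, d(QX,T)=27/2
step 2: merge (E,J) at d=1, Q=-91; branch lengths E→-5/8, J→13/8; new cluster EJ
  updated: d(EJ,H)=10, d(EJ,I)=17/2, d(EJ,QX)=23/2, d(EJ,T)=29/2
step 3: merge (H,QX) at d=8, Q=-63; branch lengths H→5/2, QX→11/2; new cluster HQX
  updated: d(EJ,HQX)=27/4, d(HQX,I)=6, d(HQX,T)=43/4
step 4: merge (EJ,HQX) at d=27/4, Q=-159/4; branch lengths EJ→79/16, HQX→29/16; new cluster EHJQX
  updated: d(EHJQX,I)=31/8, d(EHJQX,T)=37/4
step 5: merge (EHJQX,I) at d=31/8, Q=-185/8; branch lengths EHJQX→25/16, I→37/16; new cluster EHIJQX
  updated: d(EHIJQX,T)=123/16
step 6: merge (EHIJQX,T) at d=123/16; branch lengths EHIJQX→123/32, T→123/32; new cluster EHIJQTX
final tree: ((((E:-5/8,J:13/8):79/16,(H:5/2,(Q:9/10,X:21/10):11/2):29/16):25/16,I:37/16):123/32,T:123/32)
total length: 485/16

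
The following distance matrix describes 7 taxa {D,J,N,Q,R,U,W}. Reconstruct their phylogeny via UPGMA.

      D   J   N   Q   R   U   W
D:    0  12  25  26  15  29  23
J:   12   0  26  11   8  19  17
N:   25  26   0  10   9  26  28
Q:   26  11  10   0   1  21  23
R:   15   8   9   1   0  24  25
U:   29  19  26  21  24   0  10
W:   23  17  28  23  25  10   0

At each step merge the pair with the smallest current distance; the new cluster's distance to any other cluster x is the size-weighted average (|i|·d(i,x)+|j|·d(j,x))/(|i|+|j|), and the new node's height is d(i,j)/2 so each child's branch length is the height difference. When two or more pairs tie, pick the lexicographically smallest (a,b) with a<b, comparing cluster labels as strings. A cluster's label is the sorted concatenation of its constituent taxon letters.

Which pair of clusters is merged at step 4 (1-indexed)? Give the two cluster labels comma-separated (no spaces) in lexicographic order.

iteration 1: select Q,R (d=1); attach at lengths (1/2, 1/2); label the merged cluster QR
  updated: d(D,QR)=41/2, d(J,QR)=19/2, d(N,QR)=19/2, d(QR,U)=45/2, d(QR,W)=24
iteration 2: select J,QR (d=19/2); attach at lengths (19/4, 17/4); label the merged cluster JQR
  updated: d(D,JQR)=53/3, d(JQR,N)=15, d(JQR,U)=64/3, d(JQR,W)=65/3
iteration 3: select U,W (d=10); attach at lengths (5, 5); label the merged cluster UW
  updated: d(D,UW)=26, d(JQR,UW)=43/2, d(N,UW)=27
iteration 4: select JQR,N (d=15); attach at lengths (11/4, 15/2); label the merged cluster JNQR
  updated: d(D,JNQR)=39/2, d(JNQR,UW)=183/8
iteration 5: select D,JNQR (d=39/2); attach at lengths (39/4, 9/4); label the merged cluster DJNQR
  updated: d(DJNQR,UW)=47/2
iteration 6: select DJNQR,UW (d=47/2); attach at lengths (2, 27/4); label the merged cluster DJNQRUW
final tree: ((D:39/4,((J:19/4,(Q:1/2,R:1/2):17/4):11/4,N:15/2):9/4):2,(U:5,W:5):27/4)
total length: 51

JQR,N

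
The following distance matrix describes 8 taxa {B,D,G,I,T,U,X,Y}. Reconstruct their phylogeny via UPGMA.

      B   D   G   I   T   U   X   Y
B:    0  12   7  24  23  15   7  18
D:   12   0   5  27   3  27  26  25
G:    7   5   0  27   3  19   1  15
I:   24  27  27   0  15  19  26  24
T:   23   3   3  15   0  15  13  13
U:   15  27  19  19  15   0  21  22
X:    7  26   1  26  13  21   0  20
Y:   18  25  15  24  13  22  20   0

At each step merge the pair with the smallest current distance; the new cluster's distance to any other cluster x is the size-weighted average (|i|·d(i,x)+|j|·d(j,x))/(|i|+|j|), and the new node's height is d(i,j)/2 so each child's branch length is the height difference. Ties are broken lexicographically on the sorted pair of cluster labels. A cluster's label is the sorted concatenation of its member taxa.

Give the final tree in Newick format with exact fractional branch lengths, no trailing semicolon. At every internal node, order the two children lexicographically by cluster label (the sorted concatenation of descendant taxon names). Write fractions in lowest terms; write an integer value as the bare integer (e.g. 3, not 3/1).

((((B:7/2,(G:1/2,X:1/2):3):10/3,(D:3/2,T:3/2):16/3):34/15,Y:91/10):109/60,(I:19/2,U:19/2):17/12)

step 1: merge (G,X) at d=1; branch lengths G→1/2, X→1/2; new cluster GX
  updated: d(B,GX)=7, d(D,GX)=31/2, d(GX,I)=53/2, d(GX,T)=8, d(GX,U)=20, d(GX,Y)=35/2
step 2: merge (D,T) at d=3; branch lengths D→3/2, T→3/2; new cluster DT
  updated: d(B,DT)=35/2, d(DT,GX)=47/4, d(DT,I)=21, d(DT,U)=21, d(DT,Y)=19
step 3: merge (B,GX) at d=7; branch lengths B→7/2, GX→3; new cluster BGX
  updated: d(BGX,DT)=41/3, d(BGX,I)=77/3, d(BGX,U)=55/3, d(BGX,Y)=53/3
step 4: merge (BGX,DT) at d=41/3; branch lengths BGX→10/3, DT→16/3; new cluster BDGTX
  updated: d(BDGTX,I)=119/5, d(BDGTX,U)=97/5, d(BDGTX,Y)=91/5
step 5: merge (BDGTX,Y) at d=91/5; branch lengths BDGTX→34/15, Y→91/10; new cluster BDGTXY
  updated: d(BDGTXY,I)=143/6, d(BDGTXY,U)=119/6
step 6: merge (I,U) at d=19; branch lengths I→19/2, U→19/2; new cluster IU
  updated: d(BDGTXY,IU)=131/6
step 7: merge (BDGTXY,IU) at d=131/6; branch lengths BDGTXY→109/60, IU→17/12; new cluster BDGITUXY
final tree: ((((B:7/2,(G:1/2,X:1/2):3):10/3,(D:3/2,T:3/2):16/3):34/15,Y:91/10):109/60,(I:19/2,U:19/2):17/12)
total length: 1583/30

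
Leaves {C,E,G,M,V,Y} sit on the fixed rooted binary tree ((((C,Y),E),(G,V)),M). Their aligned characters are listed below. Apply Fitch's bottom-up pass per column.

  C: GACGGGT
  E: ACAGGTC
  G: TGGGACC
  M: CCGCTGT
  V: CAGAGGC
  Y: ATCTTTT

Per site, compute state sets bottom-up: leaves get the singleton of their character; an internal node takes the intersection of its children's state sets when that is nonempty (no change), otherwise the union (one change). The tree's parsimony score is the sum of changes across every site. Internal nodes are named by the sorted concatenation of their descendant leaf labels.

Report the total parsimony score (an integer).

20

[col 0] CY: children C:{G}, Y:{A} ∪→ {A,G}; cost 1
[col 0] CEY: children CY:{A,G}, E:{A} ∩→ {A}; cost 0
[col 0] GV: children G:{T}, V:{C} ∪→ {C,T}; cost 1
[col 0] CEGVY: children CEY:{A}, GV:{C,T} ∪→ {A,C,T}; cost 1
[col 0] CEGMVY: children CEGVY:{A,C,T}, M:{C} ∩→ {C}; cost 0
[col 1] CY: children C:{A}, Y:{T} ∪→ {A,T}; cost 1
[col 1] CEY: children CY:{A,T}, E:{C} ∪→ {A,C,T}; cost 1
[col 1] GV: children G:{G}, V:{A} ∪→ {A,G}; cost 1
[col 1] CEGVY: children CEY:{A,C,T}, GV:{A,G} ∩→ {A}; cost 0
[col 1] CEGMVY: children CEGVY:{A}, M:{C} ∪→ {A,C}; cost 1
[col 2] CY: children C:{C}, Y:{C} ∩→ {C}; cost 0
[col 2] CEY: children CY:{C}, E:{A} ∪→ {A,C}; cost 1
[col 2] GV: children G:{G}, V:{G} ∩→ {G}; cost 0
[col 2] CEGVY: children CEY:{A,C}, GV:{G} ∪→ {A,C,G}; cost 1
[col 2] CEGMVY: children CEGVY:{A,C,G}, M:{G} ∩→ {G}; cost 0
[col 3] CY: children C:{G}, Y:{T} ∪→ {G,T}; cost 1
[col 3] CEY: children CY:{G,T}, E:{G} ∩→ {G}; cost 0
[col 3] GV: children G:{G}, V:{A} ∪→ {A,G}; cost 1
[col 3] CEGVY: children CEY:{G}, GV:{A,G} ∩→ {G}; cost 0
[col 3] CEGMVY: children CEGVY:{G}, M:{C} ∪→ {C,G}; cost 1
[col 4] CY: children C:{G}, Y:{T} ∪→ {G,T}; cost 1
[col 4] CEY: children CY:{G,T}, E:{G} ∩→ {G}; cost 0
[col 4] GV: children G:{A}, V:{G} ∪→ {A,G}; cost 1
[col 4] CEGVY: children CEY:{G}, GV:{A,G} ∩→ {G}; cost 0
[col 4] CEGMVY: children CEGVY:{G}, M:{T} ∪→ {G,T}; cost 1
[col 5] CY: children C:{G}, Y:{T} ∪→ {G,T}; cost 1
[col 5] CEY: children CY:{G,T}, E:{T} ∩→ {T}; cost 0
[col 5] GV: children G:{C}, V:{G} ∪→ {C,G}; cost 1
[col 5] CEGVY: children CEY:{T}, GV:{C,G} ∪→ {C,G,T}; cost 1
[col 5] CEGMVY: children CEGVY:{C,G,T}, M:{G} ∩→ {G}; cost 0
[col 6] CY: children C:{T}, Y:{T} ∩→ {T}; cost 0
[col 6] CEY: children CY:{T}, E:{C} ∪→ {C,T}; cost 1
[col 6] GV: children G:{C}, V:{C} ∩→ {C}; cost 0
[col 6] CEGVY: children CEY:{C,T}, GV:{C} ∩→ {C}; cost 0
[col 6] CEGMVY: children CEGVY:{C}, M:{T} ∪→ {C,T}; cost 1
per-site changes: [3, 4, 2, 3, 3, 3, 2]; total = 20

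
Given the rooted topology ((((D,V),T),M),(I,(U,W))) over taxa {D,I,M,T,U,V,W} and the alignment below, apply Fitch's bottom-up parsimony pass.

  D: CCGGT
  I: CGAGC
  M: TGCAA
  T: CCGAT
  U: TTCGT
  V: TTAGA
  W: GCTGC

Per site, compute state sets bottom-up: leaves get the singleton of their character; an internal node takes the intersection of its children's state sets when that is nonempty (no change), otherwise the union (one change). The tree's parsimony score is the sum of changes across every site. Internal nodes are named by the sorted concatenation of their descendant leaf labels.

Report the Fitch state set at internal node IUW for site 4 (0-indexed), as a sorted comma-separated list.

C

DV@0: {C} ∪ {T} = {C,T} (union, +1)
DTV@0: {C,T} ∩ {C} = {C} (intersection, +0)
DMTV@0: {C} ∪ {T} = {C,T} (union, +1)
UW@0: {T} ∪ {G} = {G,T} (union, +1)
IUW@0: {C} ∪ {G,T} = {C,G,T} (union, +1)
DIMTUVW@0: {C,T} ∩ {C,G,T} = {C,T} (intersection, +0)
DV@1: {C} ∪ {T} = {C,T} (union, +1)
DTV@1: {C,T} ∩ {C} = {C} (intersection, +0)
DMTV@1: {C} ∪ {G} = {C,G} (union, +1)
UW@1: {T} ∪ {C} = {C,T} (union, +1)
IUW@1: {G} ∪ {C,T} = {C,G,T} (union, +1)
DIMTUVW@1: {C,G} ∩ {C,G,T} = {C,G} (intersection, +0)
DV@2: {G} ∪ {A} = {A,G} (union, +1)
DTV@2: {A,G} ∩ {G} = {G} (intersection, +0)
DMTV@2: {G} ∪ {C} = {C,G} (union, +1)
UW@2: {C} ∪ {T} = {C,T} (union, +1)
IUW@2: {A} ∪ {C,T} = {A,C,T} (union, +1)
DIMTUVW@2: {C,G} ∩ {A,C,T} = {C} (intersection, +0)
DV@3: {G} ∩ {G} = {G} (intersection, +0)
DTV@3: {G} ∪ {A} = {A,G} (union, +1)
DMTV@3: {A,G} ∩ {A} = {A} (intersection, +0)
UW@3: {G} ∩ {G} = {G} (intersection, +0)
IUW@3: {G} ∩ {G} = {G} (intersection, +0)
DIMTUVW@3: {A} ∪ {G} = {A,G} (union, +1)
DV@4: {T} ∪ {A} = {A,T} (union, +1)
DTV@4: {A,T} ∩ {T} = {T} (intersection, +0)
DMTV@4: {T} ∪ {A} = {A,T} (union, +1)
UW@4: {T} ∪ {C} = {C,T} (union, +1)
IUW@4: {C} ∩ {C,T} = {C} (intersection, +0)
DIMTUVW@4: {A,T} ∪ {C} = {A,C,T} (union, +1)
per-site changes: [4, 4, 4, 2, 4]; total = 18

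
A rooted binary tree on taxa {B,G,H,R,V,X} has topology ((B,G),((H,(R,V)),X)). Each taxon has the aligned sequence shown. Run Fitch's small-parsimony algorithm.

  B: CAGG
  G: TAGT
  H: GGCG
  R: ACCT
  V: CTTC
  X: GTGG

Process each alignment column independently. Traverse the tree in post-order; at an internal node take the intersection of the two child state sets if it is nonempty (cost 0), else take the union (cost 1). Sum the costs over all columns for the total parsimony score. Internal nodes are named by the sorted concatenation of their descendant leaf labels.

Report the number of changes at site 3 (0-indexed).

[col 0] BG: children B:{C}, G:{T} ∪→ {C,T}; cost 1
[col 0] RV: children R:{A}, V:{C} ∪→ {A,C}; cost 1
[col 0] HRV: children H:{G}, RV:{A,C} ∪→ {A,C,G}; cost 1
[col 0] HRVX: children HRV:{A,C,G}, X:{G} ∩→ {G}; cost 0
[col 0] BGHRVX: children BG:{C,T}, HRVX:{G} ∪→ {C,G,T}; cost 1
[col 1] BG: children B:{A}, G:{A} ∩→ {A}; cost 0
[col 1] RV: children R:{C}, V:{T} ∪→ {C,T}; cost 1
[col 1] HRV: children H:{G}, RV:{C,T} ∪→ {C,G,T}; cost 1
[col 1] HRVX: children HRV:{C,G,T}, X:{T} ∩→ {T}; cost 0
[col 1] BGHRVX: children BG:{A}, HRVX:{T} ∪→ {A,T}; cost 1
[col 2] BG: children B:{G}, G:{G} ∩→ {G}; cost 0
[col 2] RV: children R:{C}, V:{T} ∪→ {C,T}; cost 1
[col 2] HRV: children H:{C}, RV:{C,T} ∩→ {C}; cost 0
[col 2] HRVX: children HRV:{C}, X:{G} ∪→ {C,G}; cost 1
[col 2] BGHRVX: children BG:{G}, HRVX:{C,G} ∩→ {G}; cost 0
[col 3] BG: children B:{G}, G:{T} ∪→ {G,T}; cost 1
[col 3] RV: children R:{T}, V:{C} ∪→ {C,T}; cost 1
[col 3] HRV: children H:{G}, RV:{C,T} ∪→ {C,G,T}; cost 1
[col 3] HRVX: children HRV:{C,G,T}, X:{G} ∩→ {G}; cost 0
[col 3] BGHRVX: children BG:{G,T}, HRVX:{G} ∩→ {G}; cost 0
per-site changes: [4, 3, 2, 3]; total = 12

3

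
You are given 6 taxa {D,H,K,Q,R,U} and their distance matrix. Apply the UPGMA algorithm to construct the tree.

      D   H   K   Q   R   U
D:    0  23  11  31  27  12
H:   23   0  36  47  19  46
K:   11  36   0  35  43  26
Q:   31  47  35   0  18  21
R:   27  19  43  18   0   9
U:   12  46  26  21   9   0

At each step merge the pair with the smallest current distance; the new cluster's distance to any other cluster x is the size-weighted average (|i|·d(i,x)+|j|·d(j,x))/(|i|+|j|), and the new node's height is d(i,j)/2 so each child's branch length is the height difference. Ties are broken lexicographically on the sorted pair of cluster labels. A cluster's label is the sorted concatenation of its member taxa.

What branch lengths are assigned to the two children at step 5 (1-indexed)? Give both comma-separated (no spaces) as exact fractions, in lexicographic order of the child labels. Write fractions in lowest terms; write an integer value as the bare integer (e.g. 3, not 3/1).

step 1: merge (R,U) at d=9; branch lengths R→9/2, U→9/2; new cluster RU
  updated: d(D,RU)=39/2, d(H,RU)=65/2, d(K,RU)=69/2, d(Q,RU)=39/2
step 2: merge (D,K) at d=11; branch lengths D→11/2, K→11/2; new cluster DK
  updated: d(DK,H)=59/2, d(DK,Q)=33, d(DK,RU)=27
step 3: merge (Q,RU) at d=39/2; branch lengths Q→39/4, RU→21/4; new cluster QRU
  updated: d(DK,QRU)=29, d(H,QRU)=112/3
step 4: merge (DK,QRU) at d=29; branch lengths DK→9, QRU→19/4; new cluster DKQRU
  updated: d(DKQRU,H)=171/5
step 5: merge (DKQRU,H) at d=171/5; branch lengths DKQRU→13/5, H→171/10; new cluster DHKQRU
final tree: (((D:11/2,K:11/2):9,(Q:39/4,(R:9/2,U:9/2):21/4):19/4):13/5,H:171/10)
total length: 1369/20

13/5,171/10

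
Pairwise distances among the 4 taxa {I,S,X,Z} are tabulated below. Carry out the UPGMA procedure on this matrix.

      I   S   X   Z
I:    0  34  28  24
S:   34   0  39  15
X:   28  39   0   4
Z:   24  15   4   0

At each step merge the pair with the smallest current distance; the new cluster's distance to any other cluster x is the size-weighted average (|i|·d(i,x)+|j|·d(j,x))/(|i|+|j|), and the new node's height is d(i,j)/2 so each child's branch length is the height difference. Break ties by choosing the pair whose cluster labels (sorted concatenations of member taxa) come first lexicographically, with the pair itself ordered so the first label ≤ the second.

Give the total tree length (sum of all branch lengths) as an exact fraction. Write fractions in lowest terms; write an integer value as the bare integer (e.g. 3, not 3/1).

iteration 1: select X,Z (d=4); attach at lengths (2, 2); label the merged cluster XZ
  updated: d(I,XZ)=26, d(S,XZ)=27
iteration 2: select I,XZ (d=26); attach at lengths (13, 11); label the merged cluster IXZ
  updated: d(IXZ,S)=88/3
iteration 3: select IXZ,S (d=88/3); attach at lengths (5/3, 44/3); label the merged cluster ISXZ
final tree: ((I:13,(X:2,Z:2):11):5/3,S:44/3)
total length: 133/3

133/3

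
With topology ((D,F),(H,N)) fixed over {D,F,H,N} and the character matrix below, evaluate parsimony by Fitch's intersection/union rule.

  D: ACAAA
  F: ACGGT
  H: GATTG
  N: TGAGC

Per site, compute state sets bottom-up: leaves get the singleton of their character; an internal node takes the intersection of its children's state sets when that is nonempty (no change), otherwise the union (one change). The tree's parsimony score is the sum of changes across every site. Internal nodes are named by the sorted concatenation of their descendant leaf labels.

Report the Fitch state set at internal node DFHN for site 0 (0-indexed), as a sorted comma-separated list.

DF@0: {A} ∩ {A} = {A} (intersection, +0)
HN@0: {G} ∪ {T} = {G,T} (union, +1)
DFHN@0: {A} ∪ {G,T} = {A,G,T} (union, +1)
DF@1: {C} ∩ {C} = {C} (intersection, +0)
HN@1: {A} ∪ {G} = {A,G} (union, +1)
DFHN@1: {C} ∪ {A,G} = {A,C,G} (union, +1)
DF@2: {A} ∪ {G} = {A,G} (union, +1)
HN@2: {T} ∪ {A} = {A,T} (union, +1)
DFHN@2: {A,G} ∩ {A,T} = {A} (intersection, +0)
DF@3: {A} ∪ {G} = {A,G} (union, +1)
HN@3: {T} ∪ {G} = {G,T} (union, +1)
DFHN@3: {A,G} ∩ {G,T} = {G} (intersection, +0)
DF@4: {A} ∪ {T} = {A,T} (union, +1)
HN@4: {G} ∪ {C} = {C,G} (union, +1)
DFHN@4: {A,T} ∪ {C,G} = {A,C,G,T} (union, +1)
per-site changes: [2, 2, 2, 2, 3]; total = 11

A,G,T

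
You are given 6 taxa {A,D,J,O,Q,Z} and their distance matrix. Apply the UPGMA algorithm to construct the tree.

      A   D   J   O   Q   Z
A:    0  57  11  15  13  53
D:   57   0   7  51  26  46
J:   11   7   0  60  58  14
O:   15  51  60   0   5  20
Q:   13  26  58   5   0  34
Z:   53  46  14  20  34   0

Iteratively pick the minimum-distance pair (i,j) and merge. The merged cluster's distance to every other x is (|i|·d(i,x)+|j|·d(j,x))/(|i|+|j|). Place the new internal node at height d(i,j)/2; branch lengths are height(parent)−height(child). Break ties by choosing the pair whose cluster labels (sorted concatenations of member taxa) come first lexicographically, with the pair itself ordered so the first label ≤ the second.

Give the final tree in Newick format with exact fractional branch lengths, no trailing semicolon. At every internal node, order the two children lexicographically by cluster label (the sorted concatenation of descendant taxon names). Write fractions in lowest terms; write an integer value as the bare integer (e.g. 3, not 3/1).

step 1: merge (O,Q) at d=5; branch lengths O→5/2, Q→5/2; new cluster OQ
  updated: d(A,OQ)=14, d(D,OQ)=77/2, d(J,OQ)=59, d(OQ,Z)=27
step 2: merge (D,J) at d=7; branch lengths D→7/2, J→7/2; new cluster DJ
  updated: d(A,DJ)=34, d(DJ,OQ)=195/4, d(DJ,Z)=30
step 3: merge (A,OQ) at d=14; branch lengths A→7, OQ→9/2; new cluster AOQ
  updated: d(AOQ,DJ)=263/6, d(AOQ,Z)=107/3
step 4: merge (DJ,Z) at d=30; branch lengths DJ→23/2, Z→15; new cluster DJZ
  updated: d(AOQ,DJZ)=370/9
step 5: merge (AOQ,DJZ) at d=370/9; branch lengths AOQ→122/9, DJZ→50/9; new cluster ADJOQZ
final tree: ((A:7,(O:5/2,Q:5/2):9/2):122/9,((D:7/2,J:7/2):23/2,Z:15):50/9)
total length: 622/9

((A:7,(O:5/2,Q:5/2):9/2):122/9,((D:7/2,J:7/2):23/2,Z:15):50/9)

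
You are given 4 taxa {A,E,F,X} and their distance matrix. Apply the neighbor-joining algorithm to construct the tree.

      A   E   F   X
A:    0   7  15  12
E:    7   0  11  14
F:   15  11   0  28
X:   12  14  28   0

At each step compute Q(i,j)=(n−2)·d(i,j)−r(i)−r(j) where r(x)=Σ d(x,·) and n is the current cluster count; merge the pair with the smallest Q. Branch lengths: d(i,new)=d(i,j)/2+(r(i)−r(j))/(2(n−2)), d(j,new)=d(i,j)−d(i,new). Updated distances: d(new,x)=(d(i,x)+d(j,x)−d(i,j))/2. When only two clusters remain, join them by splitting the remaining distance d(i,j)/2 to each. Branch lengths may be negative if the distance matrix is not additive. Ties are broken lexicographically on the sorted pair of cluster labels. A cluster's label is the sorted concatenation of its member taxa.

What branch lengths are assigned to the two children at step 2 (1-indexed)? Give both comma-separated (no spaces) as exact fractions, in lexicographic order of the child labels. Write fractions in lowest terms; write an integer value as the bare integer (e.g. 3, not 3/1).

9/2,0

iteration 1: select A,X (d=12, Q=-64); attach at lengths (1, 11); label the merged cluster AX
  updated: d(AX,E)=9/2, d(AX,F)=31/2
iteration 2: select AX,E (d=9/2, Q=-31); attach at lengths (9/2, 0); label the merged cluster AEX
  updated: d(AEX,F)=11
iteration 3: select AEX,F (d=11); attach at lengths (11/2, 11/2); label the merged cluster AEFX
final tree: (((A:1,X:11):9/2,E:0):11/2,F:11/2)
total length: 55/2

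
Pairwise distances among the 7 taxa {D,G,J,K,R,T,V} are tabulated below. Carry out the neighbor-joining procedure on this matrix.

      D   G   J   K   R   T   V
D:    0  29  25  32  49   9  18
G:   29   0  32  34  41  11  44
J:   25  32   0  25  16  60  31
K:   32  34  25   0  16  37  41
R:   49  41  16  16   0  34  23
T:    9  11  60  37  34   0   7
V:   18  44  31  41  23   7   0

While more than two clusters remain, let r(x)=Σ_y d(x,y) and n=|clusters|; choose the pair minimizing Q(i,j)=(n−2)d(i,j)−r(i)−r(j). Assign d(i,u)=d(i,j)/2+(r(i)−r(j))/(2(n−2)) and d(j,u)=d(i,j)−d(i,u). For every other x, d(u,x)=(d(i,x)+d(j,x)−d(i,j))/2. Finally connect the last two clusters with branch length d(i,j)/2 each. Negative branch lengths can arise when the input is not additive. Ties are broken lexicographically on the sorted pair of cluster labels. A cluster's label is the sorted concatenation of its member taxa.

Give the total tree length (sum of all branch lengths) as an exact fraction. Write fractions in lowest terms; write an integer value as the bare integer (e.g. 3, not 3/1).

627/8

1. join G+T (d=11, Q=-294) ⇒ GT; edges |G|=44/5, |T|=11/5
  updated: d(D,GT)=27/2, d(GT,J)=81/2, d(GT,K)=30, d(GT,R)=32, d(GT,V)=20
2. join D+GT (d=27/2, Q=-439/2) ⇒ DGT; edges |D|=111/16, |GT|=105/16
  updated: d(DGT,J)=26, d(DGT,K)=97/4, d(DGT,R)=135/4, d(DGT,V)=49/4
3. join DGT+V (d=49/4, Q=-667/4) ⇒ DGTV; edges |DGT|=103/24, |V|=191/24
  updated: d(DGTV,J)=179/8, d(DGTV,K)=53/2, d(DGTV,R)=89/4
4. join DGTV+J (d=179/8, Q=-359/4) ⇒ DGJTV; edges |DGTV|=105/8, |J|=37/4
  updated: d(DGJTV,K)=233/16, d(DGJTV,R)=127/16
5. join DGJTV+K (d=233/16, Q=-77/2) ⇒ DGJKTV; edges |DGJTV|=13/4, |K|=181/16
  updated: d(DGJKTV,R)=75/16
6. join DGJKTV+R (d=75/16) ⇒ DGJKRTV; edges |DGJKTV|=75/32, |R|=75/32
final tree: (((((D:111/16,(G:44/5,T:11/5):105/16):103/24,V:191/24):105/8,J:37/4):13/4,K:181/16):75/32,R:75/32)
total length: 627/8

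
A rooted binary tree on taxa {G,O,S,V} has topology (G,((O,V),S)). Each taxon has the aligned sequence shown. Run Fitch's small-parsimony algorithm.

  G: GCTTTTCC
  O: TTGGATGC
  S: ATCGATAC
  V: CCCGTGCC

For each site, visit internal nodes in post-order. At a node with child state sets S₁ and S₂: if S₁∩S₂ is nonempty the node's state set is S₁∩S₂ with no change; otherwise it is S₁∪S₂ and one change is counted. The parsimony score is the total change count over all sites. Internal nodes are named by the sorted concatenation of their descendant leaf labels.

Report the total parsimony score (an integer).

[col 0] OV: children O:{T}, V:{C} ∪→ {C,T}; cost 1
[col 0] OSV: children OV:{C,T}, S:{A} ∪→ {A,C,T}; cost 1
[col 0] GOSV: children G:{G}, OSV:{A,C,T} ∪→ {A,C,G,T}; cost 1
[col 1] OV: children O:{T}, V:{C} ∪→ {C,T}; cost 1
[col 1] OSV: children OV:{C,T}, S:{T} ∩→ {T}; cost 0
[col 1] GOSV: children G:{C}, OSV:{T} ∪→ {C,T}; cost 1
[col 2] OV: children O:{G}, V:{C} ∪→ {C,G}; cost 1
[col 2] OSV: children OV:{C,G}, S:{C} ∩→ {C}; cost 0
[col 2] GOSV: children G:{T}, OSV:{C} ∪→ {C,T}; cost 1
[col 3] OV: children O:{G}, V:{G} ∩→ {G}; cost 0
[col 3] OSV: children OV:{G}, S:{G} ∩→ {G}; cost 0
[col 3] GOSV: children G:{T}, OSV:{G} ∪→ {G,T}; cost 1
[col 4] OV: children O:{A}, V:{T} ∪→ {A,T}; cost 1
[col 4] OSV: children OV:{A,T}, S:{A} ∩→ {A}; cost 0
[col 4] GOSV: children G:{T}, OSV:{A} ∪→ {A,T}; cost 1
[col 5] OV: children O:{T}, V:{G} ∪→ {G,T}; cost 1
[col 5] OSV: children OV:{G,T}, S:{T} ∩→ {T}; cost 0
[col 5] GOSV: children G:{T}, OSV:{T} ∩→ {T}; cost 0
[col 6] OV: children O:{G}, V:{C} ∪→ {C,G}; cost 1
[col 6] OSV: children OV:{C,G}, S:{A} ∪→ {A,C,G}; cost 1
[col 6] GOSV: children G:{C}, OSV:{A,C,G} ∩→ {C}; cost 0
[col 7] OV: children O:{C}, V:{C} ∩→ {C}; cost 0
[col 7] OSV: children OV:{C}, S:{C} ∩→ {C}; cost 0
[col 7] GOSV: children G:{C}, OSV:{C} ∩→ {C}; cost 0
per-site changes: [3, 2, 2, 1, 2, 1, 2, 0]; total = 13

13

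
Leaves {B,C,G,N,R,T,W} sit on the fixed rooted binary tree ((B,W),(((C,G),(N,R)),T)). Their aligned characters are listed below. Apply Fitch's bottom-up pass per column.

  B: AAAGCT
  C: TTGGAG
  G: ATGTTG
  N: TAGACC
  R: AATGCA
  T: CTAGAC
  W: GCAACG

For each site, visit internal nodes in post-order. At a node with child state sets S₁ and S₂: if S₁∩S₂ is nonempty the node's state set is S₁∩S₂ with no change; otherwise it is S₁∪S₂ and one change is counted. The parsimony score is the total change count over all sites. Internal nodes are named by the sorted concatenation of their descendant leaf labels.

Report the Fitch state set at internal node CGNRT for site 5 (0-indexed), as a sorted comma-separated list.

BW@0: {A} ∪ {G} = {A,G} (union, +1)
CG@0: {T} ∪ {A} = {A,T} (union, +1)
NR@0: {T} ∪ {A} = {A,T} (union, +1)
CGNR@0: {A,T} ∩ {A,T} = {A,T} (intersection, +0)
CGNRT@0: {A,T} ∪ {C} = {A,C,T} (union, +1)
BCGNRTW@0: {A,G} ∩ {A,C,T} = {A} (intersection, +0)
BW@1: {A} ∪ {C} = {A,C} (union, +1)
CG@1: {T} ∩ {T} = {T} (intersection, +0)
NR@1: {A} ∩ {A} = {A} (intersection, +0)
CGNR@1: {T} ∪ {A} = {A,T} (union, +1)
CGNRT@1: {A,T} ∩ {T} = {T} (intersection, +0)
BCGNRTW@1: {A,C} ∪ {T} = {A,C,T} (union, +1)
BW@2: {A} ∩ {A} = {A} (intersection, +0)
CG@2: {G} ∩ {G} = {G} (intersection, +0)
NR@2: {G} ∪ {T} = {G,T} (union, +1)
CGNR@2: {G} ∩ {G,T} = {G} (intersection, +0)
CGNRT@2: {G} ∪ {A} = {A,G} (union, +1)
BCGNRTW@2: {A} ∩ {A,G} = {A} (intersection, +0)
BW@3: {G} ∪ {A} = {A,G} (union, +1)
CG@3: {G} ∪ {T} = {G,T} (union, +1)
NR@3: {A} ∪ {G} = {A,G} (union, +1)
CGNR@3: {G,T} ∩ {A,G} = {G} (intersection, +0)
CGNRT@3: {G} ∩ {G} = {G} (intersection, +0)
BCGNRTW@3: {A,G} ∩ {G} = {G} (intersection, +0)
BW@4: {C} ∩ {C} = {C} (intersection, +0)
CG@4: {A} ∪ {T} = {A,T} (union, +1)
NR@4: {C} ∩ {C} = {C} (intersection, +0)
CGNR@4: {A,T} ∪ {C} = {A,C,T} (union, +1)
CGNRT@4: {A,C,T} ∩ {A} = {A} (intersection, +0)
BCGNRTW@4: {C} ∪ {A} = {A,C} (union, +1)
BW@5: {T} ∪ {G} = {G,T} (union, +1)
CG@5: {G} ∩ {G} = {G} (intersection, +0)
NR@5: {C} ∪ {A} = {A,C} (union, +1)
CGNR@5: {G} ∪ {A,C} = {A,C,G} (union, +1)
CGNRT@5: {A,C,G} ∩ {C} = {C} (intersection, +0)
BCGNRTW@5: {G,T} ∪ {C} = {C,G,T} (union, +1)
per-site changes: [4, 3, 2, 3, 3, 4]; total = 19

C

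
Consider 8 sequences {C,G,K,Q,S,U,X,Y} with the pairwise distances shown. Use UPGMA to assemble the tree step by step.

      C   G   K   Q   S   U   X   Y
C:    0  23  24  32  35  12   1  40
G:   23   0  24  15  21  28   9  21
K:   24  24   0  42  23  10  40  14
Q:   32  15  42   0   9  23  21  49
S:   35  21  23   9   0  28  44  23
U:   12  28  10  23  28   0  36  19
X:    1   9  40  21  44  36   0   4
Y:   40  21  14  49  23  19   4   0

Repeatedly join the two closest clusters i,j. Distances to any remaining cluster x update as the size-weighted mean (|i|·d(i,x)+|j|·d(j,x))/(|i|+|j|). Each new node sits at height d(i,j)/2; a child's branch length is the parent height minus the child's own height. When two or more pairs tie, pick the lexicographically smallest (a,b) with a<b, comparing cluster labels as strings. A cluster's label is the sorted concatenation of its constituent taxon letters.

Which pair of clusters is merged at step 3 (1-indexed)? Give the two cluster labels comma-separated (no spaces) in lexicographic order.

K,U

iteration 1: select C,X (d=1); attach at lengths (1/2, 1/2); label the merged cluster CX
  updated: d(CX,G)=16, d(CX,K)=32, d(CX,Q)=53/2, d(CX,S)=79/2, d(CX,U)=24, d(CX,Y)=22
iteration 2: select Q,S (d=9); attach at lengths (9/2, 9/2); label the merged cluster QS
  updated: d(CX,QS)=33, d(G,QS)=18, d(K,QS)=65/2, d(QS,U)=51/2, d(QS,Y)=36
iteration 3: select K,U (d=10); attach at lengths (5, 5); label the merged cluster KU
  updated: d(CX,KU)=28, d(G,KU)=26, d(KU,QS)=29, d(KU,Y)=33/2
iteration 4: select CX,G (d=16); attach at lengths (15/2, 8); label the merged cluster CGX
  updated: d(CGX,KU)=82/3, d(CGX,QS)=28, d(CGX,Y)=65/3
iteration 5: select KU,Y (d=33/2); attach at lengths (13/4, 33/4); label the merged cluster KUY
  updated: d(CGX,KUY)=229/9, d(KUY,QS)=94/3
iteration 6: select CGX,KUY (d=229/9); attach at lengths (85/18, 161/36); label the merged cluster CGKUXY
  updated: d(CGKUXY,QS)=89/3
iteration 7: select CGKUXY,QS (d=89/3); attach at lengths (19/9, 31/3); label the merged cluster CGKQSUXY
final tree: ((((C:1/2,X:1/2):15/2,G:8):85/18,((K:5,U:5):13/4,Y:33/4):161/36):19/9,(Q:9/2,S:9/2):31/3)
total length: 2471/36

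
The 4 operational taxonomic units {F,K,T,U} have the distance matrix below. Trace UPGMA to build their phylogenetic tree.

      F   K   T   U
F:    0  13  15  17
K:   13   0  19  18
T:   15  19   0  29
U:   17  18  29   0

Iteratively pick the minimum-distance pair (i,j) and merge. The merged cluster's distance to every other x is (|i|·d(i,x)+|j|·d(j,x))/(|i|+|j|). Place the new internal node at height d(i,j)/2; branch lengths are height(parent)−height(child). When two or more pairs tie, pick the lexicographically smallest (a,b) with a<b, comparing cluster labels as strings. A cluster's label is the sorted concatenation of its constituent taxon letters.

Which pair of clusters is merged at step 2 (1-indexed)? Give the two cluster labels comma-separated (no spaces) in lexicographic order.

FK,T

iteration 1: select F,K (d=13); attach at lengths (13/2, 13/2); label the merged cluster FK
  updated: d(FK,T)=17, d(FK,U)=35/2
iteration 2: select FK,T (d=17); attach at lengths (2, 17/2); label the merged cluster FKT
  updated: d(FKT,U)=64/3
iteration 3: select FKT,U (d=64/3); attach at lengths (13/6, 32/3); label the merged cluster FKTU
final tree: (((F:13/2,K:13/2):2,T:17/2):13/6,U:32/3)
total length: 109/3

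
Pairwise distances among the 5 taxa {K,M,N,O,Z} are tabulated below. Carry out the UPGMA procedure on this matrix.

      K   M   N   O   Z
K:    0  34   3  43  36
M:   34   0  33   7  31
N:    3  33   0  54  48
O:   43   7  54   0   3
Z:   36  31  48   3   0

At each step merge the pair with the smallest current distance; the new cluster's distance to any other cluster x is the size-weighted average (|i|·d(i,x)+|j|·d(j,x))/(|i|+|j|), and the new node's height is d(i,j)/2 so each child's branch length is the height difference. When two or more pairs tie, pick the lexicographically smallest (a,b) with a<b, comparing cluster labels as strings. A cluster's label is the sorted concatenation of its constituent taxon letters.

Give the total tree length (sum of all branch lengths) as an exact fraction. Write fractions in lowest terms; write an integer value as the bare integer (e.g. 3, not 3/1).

step 1: merge (K,N) at d=3; branch lengths K→3/2, N→3/2; new cluster KN
  updated: d(KN,M)=67/2, d(KN,O)=97/2, d(KN,Z)=42
step 2: merge (O,Z) at d=3; branch lengths O→3/2, Z→3/2; new cluster OZ
  updated: d(KN,OZ)=181/4, d(M,OZ)=19
step 3: merge (M,OZ) at d=19; branch lengths M→19/2, OZ→8; new cluster MOZ
  updated: d(KN,MOZ)=124/3
step 4: merge (KN,MOZ) at d=124/3; branch lengths KN→115/6, MOZ→67/6; new cluster KMNOZ
final tree: ((K:3/2,N:3/2):115/6,(M:19/2,(O:3/2,Z:3/2):8):67/6)
total length: 323/6

323/6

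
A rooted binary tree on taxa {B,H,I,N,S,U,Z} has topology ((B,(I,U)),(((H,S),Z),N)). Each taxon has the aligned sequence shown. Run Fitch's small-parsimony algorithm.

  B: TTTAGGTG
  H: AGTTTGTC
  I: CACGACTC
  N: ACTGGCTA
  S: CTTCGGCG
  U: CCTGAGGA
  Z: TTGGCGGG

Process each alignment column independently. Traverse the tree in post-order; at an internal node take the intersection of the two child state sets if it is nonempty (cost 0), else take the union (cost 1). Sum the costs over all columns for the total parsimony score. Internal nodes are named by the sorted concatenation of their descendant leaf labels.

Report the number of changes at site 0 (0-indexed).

IU@0: {C} ∩ {C} = {C} (intersection, +0)
BIU@0: {T} ∪ {C} = {C,T} (union, +1)
HS@0: {A} ∪ {C} = {A,C} (union, +1)
HSZ@0: {A,C} ∪ {T} = {A,C,T} (union, +1)
HNSZ@0: {A,C,T} ∩ {A} = {A} (intersection, +0)
BHINSUZ@0: {C,T} ∪ {A} = {A,C,T} (union, +1)
IU@1: {A} ∪ {C} = {A,C} (union, +1)
BIU@1: {T} ∪ {A,C} = {A,C,T} (union, +1)
HS@1: {G} ∪ {T} = {G,T} (union, +1)
HSZ@1: {G,T} ∩ {T} = {T} (intersection, +0)
HNSZ@1: {T} ∪ {C} = {C,T} (union, +1)
BHINSUZ@1: {A,C,T} ∩ {C,T} = {C,T} (intersection, +0)
IU@2: {C} ∪ {T} = {C,T} (union, +1)
BIU@2: {T} ∩ {C,T} = {T} (intersection, +0)
HS@2: {T} ∩ {T} = {T} (intersection, +0)
HSZ@2: {T} ∪ {G} = {G,T} (union, +1)
HNSZ@2: {G,T} ∩ {T} = {T} (intersection, +0)
BHINSUZ@2: {T} ∩ {T} = {T} (intersection, +0)
IU@3: {G} ∩ {G} = {G} (intersection, +0)
BIU@3: {A} ∪ {G} = {A,G} (union, +1)
HS@3: {T} ∪ {C} = {C,T} (union, +1)
HSZ@3: {C,T} ∪ {G} = {C,G,T} (union, +1)
HNSZ@3: {C,G,T} ∩ {G} = {G} (intersection, +0)
BHINSUZ@3: {A,G} ∩ {G} = {G} (intersection, +0)
IU@4: {A} ∩ {A} = {A} (intersection, +0)
BIU@4: {G} ∪ {A} = {A,G} (union, +1)
HS@4: {T} ∪ {G} = {G,T} (union, +1)
HSZ@4: {G,T} ∪ {C} = {C,G,T} (union, +1)
HNSZ@4: {C,G,T} ∩ {G} = {G} (intersection, +0)
BHINSUZ@4: {A,G} ∩ {G} = {G} (intersection, +0)
IU@5: {C} ∪ {G} = {C,G} (union, +1)
BIU@5: {G} ∩ {C,G} = {G} (intersection, +0)
HS@5: {G} ∩ {G} = {G} (intersection, +0)
HSZ@5: {G} ∩ {G} = {G} (intersection, +0)
HNSZ@5: {G} ∪ {C} = {C,G} (union, +1)
BHINSUZ@5: {G} ∩ {C,G} = {G} (intersection, +0)
IU@6: {T} ∪ {G} = {G,T} (union, +1)
BIU@6: {T} ∩ {G,T} = {T} (intersection, +0)
HS@6: {T} ∪ {C} = {C,T} (union, +1)
HSZ@6: {C,T} ∪ {G} = {C,G,T} (union, +1)
HNSZ@6: {C,G,T} ∩ {T} = {T} (intersection, +0)
BHINSUZ@6: {T} ∩ {T} = {T} (intersection, +0)
IU@7: {C} ∪ {A} = {A,C} (union, +1)
BIU@7: {G} ∪ {A,C} = {A,C,G} (union, +1)
HS@7: {C} ∪ {G} = {C,G} (union, +1)
HSZ@7: {C,G} ∩ {G} = {G} (intersection, +0)
HNSZ@7: {G} ∪ {A} = {A,G} (union, +1)
BHINSUZ@7: {A,C,G} ∩ {A,G} = {A,G} (intersection, +0)
per-site changes: [4, 4, 2, 3, 3, 2, 3, 4]; total = 25

4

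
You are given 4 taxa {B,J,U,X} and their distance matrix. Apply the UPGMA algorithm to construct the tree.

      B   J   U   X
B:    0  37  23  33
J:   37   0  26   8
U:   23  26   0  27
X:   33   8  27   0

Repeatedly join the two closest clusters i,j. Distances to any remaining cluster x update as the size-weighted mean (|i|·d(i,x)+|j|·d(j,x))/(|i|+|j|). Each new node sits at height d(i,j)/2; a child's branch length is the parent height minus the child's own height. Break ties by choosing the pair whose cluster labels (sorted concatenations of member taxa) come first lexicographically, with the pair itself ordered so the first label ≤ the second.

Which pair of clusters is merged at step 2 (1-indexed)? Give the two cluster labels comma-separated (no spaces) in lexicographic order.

B,U

iteration 1: select J,X (d=8); attach at lengths (4, 4); label the merged cluster JX
  updated: d(B,JX)=35, d(JX,U)=53/2
iteration 2: select B,U (d=23); attach at lengths (23/2, 23/2); label the merged cluster BU
  updated: d(BU,JX)=123/4
iteration 3: select BU,JX (d=123/4); attach at lengths (31/8, 91/8); label the merged cluster BJUX
final tree: ((B:23/2,U:23/2):31/8,(J:4,X:4):91/8)
total length: 185/4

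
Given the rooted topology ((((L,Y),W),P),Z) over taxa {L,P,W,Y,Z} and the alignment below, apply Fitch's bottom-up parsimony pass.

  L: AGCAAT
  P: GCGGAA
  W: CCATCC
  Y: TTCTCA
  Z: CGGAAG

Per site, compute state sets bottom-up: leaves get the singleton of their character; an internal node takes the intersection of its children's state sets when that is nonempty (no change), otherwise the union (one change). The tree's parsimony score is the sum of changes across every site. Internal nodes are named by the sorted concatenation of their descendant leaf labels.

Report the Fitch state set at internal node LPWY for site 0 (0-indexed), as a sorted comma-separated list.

A,C,G,T

LY@0: {A} ∪ {T} = {A,T} (union, +1)
LWY@0: {A,T} ∪ {C} = {A,C,T} (union, +1)
LPWY@0: {A,C,T} ∪ {G} = {A,C,G,T} (union, +1)
LPWYZ@0: {A,C,G,T} ∩ {C} = {C} (intersection, +0)
LY@1: {G} ∪ {T} = {G,T} (union, +1)
LWY@1: {G,T} ∪ {C} = {C,G,T} (union, +1)
LPWY@1: {C,G,T} ∩ {C} = {C} (intersection, +0)
LPWYZ@1: {C} ∪ {G} = {C,G} (union, +1)
LY@2: {C} ∩ {C} = {C} (intersection, +0)
LWY@2: {C} ∪ {A} = {A,C} (union, +1)
LPWY@2: {A,C} ∪ {G} = {A,C,G} (union, +1)
LPWYZ@2: {A,C,G} ∩ {G} = {G} (intersection, +0)
LY@3: {A} ∪ {T} = {A,T} (union, +1)
LWY@3: {A,T} ∩ {T} = {T} (intersection, +0)
LPWY@3: {T} ∪ {G} = {G,T} (union, +1)
LPWYZ@3: {G,T} ∪ {A} = {A,G,T} (union, +1)
LY@4: {A} ∪ {C} = {A,C} (union, +1)
LWY@4: {A,C} ∩ {C} = {C} (intersection, +0)
LPWY@4: {C} ∪ {A} = {A,C} (union, +1)
LPWYZ@4: {A,C} ∩ {A} = {A} (intersection, +0)
LY@5: {T} ∪ {A} = {A,T} (union, +1)
LWY@5: {A,T} ∪ {C} = {A,C,T} (union, +1)
LPWY@5: {A,C,T} ∩ {A} = {A} (intersection, +0)
LPWYZ@5: {A} ∪ {G} = {A,G} (union, +1)
per-site changes: [3, 3, 2, 3, 2, 3]; total = 16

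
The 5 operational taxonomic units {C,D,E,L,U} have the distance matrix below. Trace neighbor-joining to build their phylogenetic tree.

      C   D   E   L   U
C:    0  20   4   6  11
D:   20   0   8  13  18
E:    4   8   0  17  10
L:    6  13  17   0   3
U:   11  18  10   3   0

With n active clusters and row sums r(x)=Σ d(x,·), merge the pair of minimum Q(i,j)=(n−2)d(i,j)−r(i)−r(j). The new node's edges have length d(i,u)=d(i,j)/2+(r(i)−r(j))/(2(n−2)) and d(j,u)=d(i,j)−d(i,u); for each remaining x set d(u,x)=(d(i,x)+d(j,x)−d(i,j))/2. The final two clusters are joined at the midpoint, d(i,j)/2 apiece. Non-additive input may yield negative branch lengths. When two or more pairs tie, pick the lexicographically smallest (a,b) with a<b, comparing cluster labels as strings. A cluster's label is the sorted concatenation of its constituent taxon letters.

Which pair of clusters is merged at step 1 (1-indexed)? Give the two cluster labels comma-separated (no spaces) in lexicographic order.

D,E

1. join D+E (d=8, Q=-74) ⇒ DE; edges |D|=22/3, |E|=2/3
  updated: d(C,DE)=8, d(DE,L)=11, d(DE,U)=10
2. join C+DE (d=8, Q=-38) ⇒ CDE; edges |C|=3, |DE|=5
  updated: d(CDE,L)=9/2, d(CDE,U)=13/2
3. join CDE+L (d=9/2, Q=-14) ⇒ CDEL; edges |CDE|=4, |L|=1/2
  updated: d(CDEL,U)=5/2
4. join CDEL+U (d=5/2) ⇒ CDELU; edges |CDEL|=5/4, |U|=5/4
final tree: (((C:3,(D:22/3,E:2/3):5):4,L:1/2):5/4,U:5/4)
total length: 23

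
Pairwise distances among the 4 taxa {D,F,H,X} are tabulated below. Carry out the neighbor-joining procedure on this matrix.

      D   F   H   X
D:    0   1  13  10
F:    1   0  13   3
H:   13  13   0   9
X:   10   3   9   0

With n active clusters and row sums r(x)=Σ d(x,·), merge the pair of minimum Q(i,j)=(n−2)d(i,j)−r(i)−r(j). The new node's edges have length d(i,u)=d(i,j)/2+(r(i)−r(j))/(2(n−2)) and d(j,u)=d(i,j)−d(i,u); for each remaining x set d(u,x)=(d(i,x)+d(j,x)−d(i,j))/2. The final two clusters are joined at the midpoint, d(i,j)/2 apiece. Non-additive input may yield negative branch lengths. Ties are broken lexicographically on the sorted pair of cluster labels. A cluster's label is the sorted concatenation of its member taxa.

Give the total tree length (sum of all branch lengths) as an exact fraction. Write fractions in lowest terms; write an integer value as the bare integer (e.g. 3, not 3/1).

59/4

1. join D+F (d=1, Q=-39) ⇒ DF; edges |D|=9/4, |F|=-5/4
  updated: d(DF,H)=25/2, d(DF,X)=6
2. join DF+H (d=25/2, Q=-55/2) ⇒ DFH; edges |DF|=19/4, |H|=31/4
  updated: d(DFH,X)=5/4
3. join DFH+X (d=5/4) ⇒ DFHX; edges |DFH|=5/8, |X|=5/8
final tree: (((D:9/4,F:-5/4):19/4,H:31/4):5/8,X:5/8)
total length: 59/4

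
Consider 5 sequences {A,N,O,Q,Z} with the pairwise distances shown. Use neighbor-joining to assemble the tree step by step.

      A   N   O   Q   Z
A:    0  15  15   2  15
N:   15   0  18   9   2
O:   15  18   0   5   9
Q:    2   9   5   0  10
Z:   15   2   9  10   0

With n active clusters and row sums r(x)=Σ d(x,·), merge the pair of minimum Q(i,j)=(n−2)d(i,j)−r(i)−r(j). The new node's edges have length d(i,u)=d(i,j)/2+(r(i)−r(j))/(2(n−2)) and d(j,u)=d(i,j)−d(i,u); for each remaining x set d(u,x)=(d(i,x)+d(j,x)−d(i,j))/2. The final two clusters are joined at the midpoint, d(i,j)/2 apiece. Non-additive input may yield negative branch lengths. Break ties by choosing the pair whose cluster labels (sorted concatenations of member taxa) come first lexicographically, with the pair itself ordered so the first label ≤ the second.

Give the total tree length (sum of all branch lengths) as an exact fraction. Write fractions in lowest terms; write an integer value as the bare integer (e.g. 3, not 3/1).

159/8

iteration 1: select N,Z (d=2, Q=-74); attach at lengths (7/3, -1/3); label the merged cluster NZ
  updated: d(A,NZ)=14, d(NZ,O)=25/2, d(NZ,Q)=17/2
iteration 2: select A,Q (d=2, Q=-85/2); attach at lengths (39/8, -23/8); label the merged cluster AQ
  updated: d(AQ,NZ)=41/4, d(AQ,O)=9
iteration 3: select AQ,NZ (d=41/4, Q=-127/4); attach at lengths (27/8, 55/8); label the merged cluster ANQZ
  updated: d(ANQZ,O)=45/8
iteration 4: select ANQZ,O (d=45/8); attach at lengths (45/16, 45/16); label the merged cluster ANOQZ
final tree: (((A:39/8,Q:-23/8):27/8,(N:7/3,Z:-1/3):55/8):45/16,O:45/16)
total length: 159/8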